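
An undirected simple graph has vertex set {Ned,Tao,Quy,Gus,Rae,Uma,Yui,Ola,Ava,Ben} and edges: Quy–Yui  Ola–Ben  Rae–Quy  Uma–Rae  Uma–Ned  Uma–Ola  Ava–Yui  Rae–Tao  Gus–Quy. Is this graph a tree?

Yes

|V| = 10, |E| = 9.
Connected and |E| = |V| - 1, which characterizes a tree.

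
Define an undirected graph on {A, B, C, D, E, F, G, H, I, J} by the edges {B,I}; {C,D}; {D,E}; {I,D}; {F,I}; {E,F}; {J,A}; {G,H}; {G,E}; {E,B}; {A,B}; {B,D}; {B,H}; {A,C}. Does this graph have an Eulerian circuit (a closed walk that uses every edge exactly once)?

Degrees: A:3, B:5, C:2, D:4, E:4, F:2, G:2, H:2, I:3, J:1
A, B, I, J have odd degree; an Eulerian circuit needs every degree to be even, so none exists.

No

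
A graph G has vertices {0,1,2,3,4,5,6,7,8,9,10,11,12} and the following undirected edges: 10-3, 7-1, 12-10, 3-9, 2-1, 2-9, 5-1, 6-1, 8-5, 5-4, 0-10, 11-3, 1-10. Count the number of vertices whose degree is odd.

Degrees: 0:1, 1:5, 2:2, 3:3, 4:1, 5:3, 6:1, 7:1, 8:1, 9:2, 10:4, 11:1, 12:1
Odd-degree vertices: 0, 1, 3, 4, 5, 6, 7, 8, 11, 12.

10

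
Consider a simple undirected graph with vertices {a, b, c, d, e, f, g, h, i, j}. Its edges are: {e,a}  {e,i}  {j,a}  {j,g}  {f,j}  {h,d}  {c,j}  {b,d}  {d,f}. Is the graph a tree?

The graph has 10 vertices and 9 edges.
It is connected with exactly 9 edges, hence acyclic — it is a tree.

Yes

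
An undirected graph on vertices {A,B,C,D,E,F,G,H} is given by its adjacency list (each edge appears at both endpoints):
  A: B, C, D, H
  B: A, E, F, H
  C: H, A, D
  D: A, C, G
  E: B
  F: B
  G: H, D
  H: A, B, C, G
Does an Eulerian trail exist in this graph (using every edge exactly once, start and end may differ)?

No

Degrees: A:4, B:4, C:3, D:3, E:1, F:1, G:2, H:4
Odd-degree vertices: C, D, E, F (4 total).
With 4 odd-degree vertices (more than two), no single trail can use every edge.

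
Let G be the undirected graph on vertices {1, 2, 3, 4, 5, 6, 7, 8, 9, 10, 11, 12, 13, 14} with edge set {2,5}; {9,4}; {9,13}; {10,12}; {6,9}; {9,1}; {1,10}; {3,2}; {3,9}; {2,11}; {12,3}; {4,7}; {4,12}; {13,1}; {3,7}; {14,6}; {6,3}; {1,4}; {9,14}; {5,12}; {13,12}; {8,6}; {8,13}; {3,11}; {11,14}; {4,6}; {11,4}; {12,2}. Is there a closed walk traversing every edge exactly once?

Degrees: 1:4, 2:4, 3:6, 4:6, 5:2, 6:5, 7:2, 8:2, 9:6, 10:2, 11:4, 12:6, 13:4, 14:3
6, 14 have odd degree; an Eulerian circuit needs every degree to be even, so none exists.

No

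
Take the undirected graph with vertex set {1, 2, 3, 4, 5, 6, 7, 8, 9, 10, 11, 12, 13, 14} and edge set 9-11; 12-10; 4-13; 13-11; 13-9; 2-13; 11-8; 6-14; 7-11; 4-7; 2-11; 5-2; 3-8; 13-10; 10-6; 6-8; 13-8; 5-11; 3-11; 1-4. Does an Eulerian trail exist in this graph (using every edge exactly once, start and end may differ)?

No

Degrees: 1:1, 2:3, 3:2, 4:3, 5:2, 6:3, 7:2, 8:4, 9:2, 10:3, 11:7, 12:1, 13:6, 14:1
Odd-degree vertices: 1, 2, 4, 6, 10, 11, 12, 14 (8 total).
An Eulerian trail requires 0 or 2 odd-degree vertices; here there are 8.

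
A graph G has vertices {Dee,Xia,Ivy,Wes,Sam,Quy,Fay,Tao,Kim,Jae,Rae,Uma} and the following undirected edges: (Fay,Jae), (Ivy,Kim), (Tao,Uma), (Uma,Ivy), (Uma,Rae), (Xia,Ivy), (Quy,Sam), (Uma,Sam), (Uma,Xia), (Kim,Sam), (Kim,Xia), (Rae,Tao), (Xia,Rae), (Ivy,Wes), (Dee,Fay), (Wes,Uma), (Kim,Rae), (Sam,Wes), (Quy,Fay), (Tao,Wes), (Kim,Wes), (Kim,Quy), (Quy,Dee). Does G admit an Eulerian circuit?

Degrees: Dee:2, Xia:4, Ivy:4, Wes:5, Sam:4, Quy:4, Fay:3, Tao:3, Kim:6, Jae:1, Rae:4, Uma:6
Vertices with odd degree: Wes, Fay, Tao, Jae. An Eulerian circuit requires all degrees even.

No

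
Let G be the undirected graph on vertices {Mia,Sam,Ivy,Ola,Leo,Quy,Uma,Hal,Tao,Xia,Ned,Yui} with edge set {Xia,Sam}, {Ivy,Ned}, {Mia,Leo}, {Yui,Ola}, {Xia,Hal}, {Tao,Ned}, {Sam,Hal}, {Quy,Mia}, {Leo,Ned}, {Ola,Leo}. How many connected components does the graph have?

3

Component: {Uma}
Component: {Sam, Hal, Xia}
Component: {Mia, Ivy, Ola, Leo, Quy, Tao, Ned, Yui}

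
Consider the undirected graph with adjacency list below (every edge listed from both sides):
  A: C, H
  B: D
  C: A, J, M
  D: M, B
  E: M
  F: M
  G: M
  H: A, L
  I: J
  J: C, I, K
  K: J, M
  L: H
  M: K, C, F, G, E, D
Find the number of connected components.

Component: {A, B, C, D, E, F, G, H, I, J, K, L, M}

1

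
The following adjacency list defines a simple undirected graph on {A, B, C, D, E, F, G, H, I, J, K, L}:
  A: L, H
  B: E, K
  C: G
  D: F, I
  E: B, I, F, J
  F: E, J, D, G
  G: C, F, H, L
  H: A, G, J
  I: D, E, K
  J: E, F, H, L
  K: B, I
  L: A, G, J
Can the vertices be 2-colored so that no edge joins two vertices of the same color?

J-E-F-J is an odd cycle (length 3), and a bipartite graph can contain only even cycles.

No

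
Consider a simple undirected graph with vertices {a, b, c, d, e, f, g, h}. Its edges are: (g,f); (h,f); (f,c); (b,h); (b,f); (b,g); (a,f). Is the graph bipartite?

No

b-f-h-b is an odd cycle (length 3), and a bipartite graph can contain only even cycles.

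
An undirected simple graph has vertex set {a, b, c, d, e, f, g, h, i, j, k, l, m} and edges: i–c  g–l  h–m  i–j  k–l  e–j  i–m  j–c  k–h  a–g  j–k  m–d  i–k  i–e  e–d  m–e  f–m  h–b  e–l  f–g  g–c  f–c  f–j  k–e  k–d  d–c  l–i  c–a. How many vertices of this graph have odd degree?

Degrees: a:2, b:1, c:6, d:4, e:6, f:4, g:4, h:3, i:6, j:5, k:6, l:4, m:5
Odd-degree vertices: b, h, j, m.

4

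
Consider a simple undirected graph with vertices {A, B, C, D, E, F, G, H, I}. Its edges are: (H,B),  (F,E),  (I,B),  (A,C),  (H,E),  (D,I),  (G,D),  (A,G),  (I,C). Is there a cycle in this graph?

The graph has 9 vertices, 9 edges, and 1 connected component.
One cycle is A-G-D-I-C-A.

Yes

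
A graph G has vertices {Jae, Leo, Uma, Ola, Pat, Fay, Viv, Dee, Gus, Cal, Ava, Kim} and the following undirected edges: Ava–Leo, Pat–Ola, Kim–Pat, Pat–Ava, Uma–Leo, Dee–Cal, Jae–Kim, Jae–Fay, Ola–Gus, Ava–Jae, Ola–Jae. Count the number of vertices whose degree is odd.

Degrees: Jae:4, Leo:2, Uma:1, Ola:3, Pat:3, Fay:1, Viv:0, Dee:1, Gus:1, Cal:1, Ava:3, Kim:2
Odd-degree vertices: Uma, Ola, Pat, Fay, Dee, Gus, Cal, Ava.

8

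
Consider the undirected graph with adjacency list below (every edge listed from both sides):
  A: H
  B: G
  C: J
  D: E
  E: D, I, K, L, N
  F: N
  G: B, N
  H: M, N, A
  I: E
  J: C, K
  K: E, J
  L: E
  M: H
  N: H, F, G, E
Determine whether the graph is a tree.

Yes

The graph has 14 vertices and 13 edges.
It is connected with exactly 13 edges, hence acyclic — it is a tree.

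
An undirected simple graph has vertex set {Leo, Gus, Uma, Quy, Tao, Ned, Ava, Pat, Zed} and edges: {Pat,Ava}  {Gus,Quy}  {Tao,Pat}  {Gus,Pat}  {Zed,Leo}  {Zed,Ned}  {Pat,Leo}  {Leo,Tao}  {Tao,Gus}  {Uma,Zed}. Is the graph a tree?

No

The graph has 9 vertices and 10 edges.
Connected but with 10 > 8 edges, so it has a cycle and is not a tree.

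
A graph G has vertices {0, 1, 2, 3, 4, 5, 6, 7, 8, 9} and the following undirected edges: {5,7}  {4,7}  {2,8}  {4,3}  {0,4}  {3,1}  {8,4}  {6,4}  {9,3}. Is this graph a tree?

|V| = 10, |E| = 9.
Connected and |E| = |V| - 1, which characterizes a tree.

Yes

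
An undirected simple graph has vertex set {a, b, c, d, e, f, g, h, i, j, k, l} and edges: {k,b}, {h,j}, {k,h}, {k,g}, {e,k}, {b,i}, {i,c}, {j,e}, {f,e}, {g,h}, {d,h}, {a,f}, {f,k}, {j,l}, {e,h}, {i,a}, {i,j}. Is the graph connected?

Starting from a and exploring outward reaches every vertex (a, f, i, k, e, j, c, b, h, g, l, d); the graph is connected.

Yes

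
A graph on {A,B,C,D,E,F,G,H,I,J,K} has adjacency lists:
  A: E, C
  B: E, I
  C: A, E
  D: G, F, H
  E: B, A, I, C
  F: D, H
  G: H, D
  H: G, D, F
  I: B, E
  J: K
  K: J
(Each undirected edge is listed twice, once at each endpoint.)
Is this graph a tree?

No

|V| = 11, |E| = 12.
It splits into 3 components, so it cannot be a tree.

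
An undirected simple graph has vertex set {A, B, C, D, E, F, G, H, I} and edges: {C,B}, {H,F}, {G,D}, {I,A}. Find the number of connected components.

Component: {E}
Component: {A, I}
Component: {B, C}
Component: {D, G}
Component: {F, H}

5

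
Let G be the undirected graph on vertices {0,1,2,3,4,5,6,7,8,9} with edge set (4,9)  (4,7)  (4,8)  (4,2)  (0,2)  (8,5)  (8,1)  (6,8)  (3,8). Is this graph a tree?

|V| = 10, |E| = 9.
It is connected with exactly 9 edges, hence acyclic — it is a tree.

Yes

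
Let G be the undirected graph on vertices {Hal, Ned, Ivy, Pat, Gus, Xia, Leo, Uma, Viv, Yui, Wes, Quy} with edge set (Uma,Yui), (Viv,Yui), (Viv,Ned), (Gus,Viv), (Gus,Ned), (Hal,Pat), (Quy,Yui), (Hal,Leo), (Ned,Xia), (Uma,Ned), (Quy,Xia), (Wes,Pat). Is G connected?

Component: {Ivy}
Component: {Hal, Pat, Leo, Wes}
Component: {Ned, Gus, Xia, Uma, Viv, Yui, Quy}
There are 3 separate components, so the graph is not connected.

No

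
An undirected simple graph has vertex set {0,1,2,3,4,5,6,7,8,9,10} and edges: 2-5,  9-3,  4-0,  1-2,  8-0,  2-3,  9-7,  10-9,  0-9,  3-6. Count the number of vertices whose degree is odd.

10

Degrees: 0:3, 1:1, 2:3, 3:3, 4:1, 5:1, 6:1, 7:1, 8:1, 9:4, 10:1
Odd-degree vertices: 0, 1, 2, 3, 4, 5, 6, 7, 8, 10.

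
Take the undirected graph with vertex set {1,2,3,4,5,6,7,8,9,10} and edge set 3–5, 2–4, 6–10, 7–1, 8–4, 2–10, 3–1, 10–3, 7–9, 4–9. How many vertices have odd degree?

Degrees: 1:2, 2:2, 3:3, 4:3, 5:1, 6:1, 7:2, 8:1, 9:2, 10:3
Odd-degree vertices: 3, 4, 5, 6, 8, 10.

6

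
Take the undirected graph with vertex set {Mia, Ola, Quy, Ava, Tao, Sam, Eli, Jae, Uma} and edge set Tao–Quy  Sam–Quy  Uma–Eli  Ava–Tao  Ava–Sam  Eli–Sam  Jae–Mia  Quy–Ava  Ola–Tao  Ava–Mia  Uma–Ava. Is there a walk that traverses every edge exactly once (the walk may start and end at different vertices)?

Degrees: Mia:2, Ola:1, Quy:3, Ava:5, Tao:3, Sam:3, Eli:2, Jae:1, Uma:2
Odd-degree vertices: Ola, Quy, Ava, Tao, Sam, Jae (6 total).
With 6 odd-degree vertices (more than two), no single trail can use every edge.

No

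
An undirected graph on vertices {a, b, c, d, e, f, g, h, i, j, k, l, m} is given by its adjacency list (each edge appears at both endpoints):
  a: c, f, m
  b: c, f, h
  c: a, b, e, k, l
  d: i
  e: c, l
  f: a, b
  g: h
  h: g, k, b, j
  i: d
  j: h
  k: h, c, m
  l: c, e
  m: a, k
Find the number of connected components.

Component: {d, i}
Component: {a, b, c, e, f, g, h, j, k, l, m}

2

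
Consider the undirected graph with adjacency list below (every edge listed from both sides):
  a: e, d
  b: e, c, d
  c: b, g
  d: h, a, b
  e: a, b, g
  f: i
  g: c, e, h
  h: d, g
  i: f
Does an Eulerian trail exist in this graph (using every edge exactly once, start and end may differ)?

Degrees: a:2, b:3, c:2, d:3, e:3, f:1, g:3, h:2, i:1
Odd-degree vertices: b, d, e, f, g, i (6 total).
With 6 odd-degree vertices (more than two), no single trail can use every edge.

No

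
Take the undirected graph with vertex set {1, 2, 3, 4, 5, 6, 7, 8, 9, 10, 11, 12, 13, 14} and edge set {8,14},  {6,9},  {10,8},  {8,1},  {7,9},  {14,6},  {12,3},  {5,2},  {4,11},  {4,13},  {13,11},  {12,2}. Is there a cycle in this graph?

Yes

|V| = 14, |E| = 12, number of components = 3.
Since 12 > 14 - 3, a cycle must exist; for instance 4-11-13-4.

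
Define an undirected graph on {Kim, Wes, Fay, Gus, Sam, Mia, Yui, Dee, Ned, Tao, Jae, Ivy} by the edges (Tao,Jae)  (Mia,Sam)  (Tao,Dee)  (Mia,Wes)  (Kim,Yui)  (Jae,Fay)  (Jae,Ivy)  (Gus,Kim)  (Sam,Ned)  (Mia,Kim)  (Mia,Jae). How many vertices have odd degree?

8

Degrees: Kim:3, Wes:1, Fay:1, Gus:1, Sam:2, Mia:4, Yui:1, Dee:1, Ned:1, Tao:2, Jae:4, Ivy:1
Odd-degree vertices: Kim, Wes, Fay, Gus, Yui, Dee, Ned, Ivy.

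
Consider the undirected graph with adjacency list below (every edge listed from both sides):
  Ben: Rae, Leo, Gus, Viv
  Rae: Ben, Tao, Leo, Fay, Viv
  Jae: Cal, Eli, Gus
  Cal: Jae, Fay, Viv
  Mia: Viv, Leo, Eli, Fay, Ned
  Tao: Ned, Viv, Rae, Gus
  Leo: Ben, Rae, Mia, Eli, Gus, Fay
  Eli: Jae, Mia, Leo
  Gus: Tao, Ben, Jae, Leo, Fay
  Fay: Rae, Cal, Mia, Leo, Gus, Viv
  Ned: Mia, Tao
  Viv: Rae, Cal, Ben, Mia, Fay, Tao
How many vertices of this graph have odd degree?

6

Degrees: Ben:4, Rae:5, Jae:3, Cal:3, Mia:5, Tao:4, Leo:6, Eli:3, Gus:5, Fay:6, Ned:2, Viv:6
Odd-degree vertices: Rae, Jae, Cal, Mia, Eli, Gus.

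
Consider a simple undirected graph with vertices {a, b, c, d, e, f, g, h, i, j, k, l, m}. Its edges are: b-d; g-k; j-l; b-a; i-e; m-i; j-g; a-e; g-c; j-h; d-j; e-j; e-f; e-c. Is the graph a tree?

No

The graph has 13 vertices and 14 edges.
A tree on 13 vertices has exactly 12 edges; this graph has 14, so it contains a cycle and is not a tree.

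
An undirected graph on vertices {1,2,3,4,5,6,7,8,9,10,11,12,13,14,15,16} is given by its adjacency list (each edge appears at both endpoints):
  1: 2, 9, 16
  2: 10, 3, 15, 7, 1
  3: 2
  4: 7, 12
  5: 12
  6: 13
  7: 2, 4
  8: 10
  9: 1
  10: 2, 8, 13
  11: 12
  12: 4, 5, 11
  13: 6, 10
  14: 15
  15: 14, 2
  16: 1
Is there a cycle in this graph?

The graph has 16 vertices, 15 edges, and 1 connected component.
A forest on 16 vertices with 1 component has exactly 15 edges, which matches — so no cycle.

No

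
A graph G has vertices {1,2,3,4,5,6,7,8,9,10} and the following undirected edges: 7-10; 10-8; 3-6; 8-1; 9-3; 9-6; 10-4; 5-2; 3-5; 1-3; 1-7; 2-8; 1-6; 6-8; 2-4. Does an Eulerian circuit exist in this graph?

Degrees: 1:4, 2:3, 3:4, 4:2, 5:2, 6:4, 7:2, 8:4, 9:2, 10:3
2, 10 have odd degree; an Eulerian circuit needs every degree to be even, so none exists.

No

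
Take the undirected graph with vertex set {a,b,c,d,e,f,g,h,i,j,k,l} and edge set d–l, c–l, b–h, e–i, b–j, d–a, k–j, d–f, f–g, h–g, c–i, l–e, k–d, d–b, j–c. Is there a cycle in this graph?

The graph has 12 vertices, 15 edges, and 1 connected component.
One cycle is d-b-h-g-f-d.

Yes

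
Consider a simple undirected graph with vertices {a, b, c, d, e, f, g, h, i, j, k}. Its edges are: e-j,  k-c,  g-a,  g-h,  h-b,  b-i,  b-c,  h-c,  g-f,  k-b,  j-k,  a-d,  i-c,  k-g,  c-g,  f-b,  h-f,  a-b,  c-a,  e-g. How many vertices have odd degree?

2

Degrees: a:4, b:6, c:6, d:1, e:2, f:3, g:6, h:4, i:2, j:2, k:4
Odd-degree vertices: d, f.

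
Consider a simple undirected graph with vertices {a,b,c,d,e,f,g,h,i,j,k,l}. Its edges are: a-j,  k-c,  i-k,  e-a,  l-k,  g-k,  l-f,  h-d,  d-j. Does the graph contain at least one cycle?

|V| = 12, |E| = 9, number of components = 3.
A forest on 12 vertices with 3 components has exactly 9 edges, which matches — so no cycle.

No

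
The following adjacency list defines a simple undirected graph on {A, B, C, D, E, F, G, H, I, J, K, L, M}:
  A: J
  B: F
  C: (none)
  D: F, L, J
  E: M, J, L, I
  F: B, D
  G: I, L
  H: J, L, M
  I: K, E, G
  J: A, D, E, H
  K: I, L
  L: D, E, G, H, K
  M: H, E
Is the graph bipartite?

Partition the vertices as {C, F, I, J, L, M} vs {A, B, D, E, G, H, K}. Each listed edge has one endpoint in each part, so the graph is bipartite.

Yes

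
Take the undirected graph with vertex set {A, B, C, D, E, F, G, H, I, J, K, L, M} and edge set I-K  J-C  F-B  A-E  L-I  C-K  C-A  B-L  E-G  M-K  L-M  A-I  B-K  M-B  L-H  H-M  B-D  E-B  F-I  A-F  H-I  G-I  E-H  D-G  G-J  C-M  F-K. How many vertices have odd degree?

Degrees: A:4, B:6, C:4, D:2, E:4, F:4, G:4, H:4, I:6, J:2, K:5, L:4, M:5
Odd-degree vertices: K, M.

2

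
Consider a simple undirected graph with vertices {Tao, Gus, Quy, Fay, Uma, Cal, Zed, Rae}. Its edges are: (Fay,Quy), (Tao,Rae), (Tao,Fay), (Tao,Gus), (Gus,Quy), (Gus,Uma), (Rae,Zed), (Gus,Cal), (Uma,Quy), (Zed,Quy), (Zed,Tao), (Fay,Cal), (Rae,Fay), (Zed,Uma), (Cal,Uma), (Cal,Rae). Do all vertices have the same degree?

Degrees: Tao:4, Gus:4, Quy:4, Fay:4, Uma:4, Cal:4, Zed:4, Rae:4
Every vertex has degree 4, so the graph is 4-regular.

Yes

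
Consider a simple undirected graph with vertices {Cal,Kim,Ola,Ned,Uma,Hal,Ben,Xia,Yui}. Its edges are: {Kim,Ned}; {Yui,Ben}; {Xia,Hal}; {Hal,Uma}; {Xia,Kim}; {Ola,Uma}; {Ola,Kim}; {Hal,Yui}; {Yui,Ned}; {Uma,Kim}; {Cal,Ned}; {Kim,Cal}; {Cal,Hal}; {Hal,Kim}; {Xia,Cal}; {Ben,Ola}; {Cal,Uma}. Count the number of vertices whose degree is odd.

Degrees: Cal:5, Kim:6, Ola:3, Ned:3, Uma:4, Hal:5, Ben:2, Xia:3, Yui:3
Odd-degree vertices: Cal, Ola, Ned, Hal, Xia, Yui.

6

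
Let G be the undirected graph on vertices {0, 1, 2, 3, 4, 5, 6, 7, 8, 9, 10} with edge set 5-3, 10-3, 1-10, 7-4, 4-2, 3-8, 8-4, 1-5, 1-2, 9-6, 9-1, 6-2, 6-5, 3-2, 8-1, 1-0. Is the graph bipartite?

Yes

Color {1, 3, 4, 6} black and {0, 2, 5, 7, 8, 9, 10} white. No edge joins two same-colored vertices, so the graph is bipartite.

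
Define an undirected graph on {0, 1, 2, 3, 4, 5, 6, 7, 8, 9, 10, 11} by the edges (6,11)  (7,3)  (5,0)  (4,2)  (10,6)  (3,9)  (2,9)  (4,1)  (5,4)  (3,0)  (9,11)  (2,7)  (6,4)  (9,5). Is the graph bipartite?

No

9-2-4-6-11-9 is an odd cycle (length 5), and a bipartite graph can contain only even cycles.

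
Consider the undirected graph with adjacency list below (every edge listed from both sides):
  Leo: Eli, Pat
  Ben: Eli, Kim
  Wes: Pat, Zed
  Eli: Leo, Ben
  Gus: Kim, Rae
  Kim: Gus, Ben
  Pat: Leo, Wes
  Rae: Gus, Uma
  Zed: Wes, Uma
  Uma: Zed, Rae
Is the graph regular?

Yes

Degrees: Leo:2, Ben:2, Wes:2, Eli:2, Gus:2, Kim:2, Pat:2, Rae:2, Zed:2, Uma:2
Every vertex has degree 2, so the graph is 2-regular.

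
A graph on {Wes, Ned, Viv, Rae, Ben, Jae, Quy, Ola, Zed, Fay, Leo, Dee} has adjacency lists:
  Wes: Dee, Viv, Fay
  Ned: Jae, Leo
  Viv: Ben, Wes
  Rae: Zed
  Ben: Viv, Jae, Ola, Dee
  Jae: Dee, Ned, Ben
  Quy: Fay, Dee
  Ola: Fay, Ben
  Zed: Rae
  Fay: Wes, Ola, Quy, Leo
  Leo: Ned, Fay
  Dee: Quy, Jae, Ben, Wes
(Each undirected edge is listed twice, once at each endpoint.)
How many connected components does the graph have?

Component: {Rae, Zed}
Component: {Wes, Ned, Viv, Ben, Jae, Quy, Ola, Fay, Leo, Dee}

2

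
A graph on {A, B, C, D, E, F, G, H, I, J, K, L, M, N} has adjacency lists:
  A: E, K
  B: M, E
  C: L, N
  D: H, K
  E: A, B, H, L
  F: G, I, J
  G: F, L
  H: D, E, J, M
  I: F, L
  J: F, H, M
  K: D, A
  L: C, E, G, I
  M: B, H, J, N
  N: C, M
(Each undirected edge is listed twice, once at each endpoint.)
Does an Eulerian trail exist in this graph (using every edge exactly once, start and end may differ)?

Degrees: A:2, B:2, C:2, D:2, E:4, F:3, G:2, H:4, I:2, J:3, K:2, L:4, M:4, N:2
Odd-degree vertices: F, J (2 total).
The non-isolated vertices are connected and exactly 2 have odd degree, so an Eulerian trail exists (from F to J).

Yes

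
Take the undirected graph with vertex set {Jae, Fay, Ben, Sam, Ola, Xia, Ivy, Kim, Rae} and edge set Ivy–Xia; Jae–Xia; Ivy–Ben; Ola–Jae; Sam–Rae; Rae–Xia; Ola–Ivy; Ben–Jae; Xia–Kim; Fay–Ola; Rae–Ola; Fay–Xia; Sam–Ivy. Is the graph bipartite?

Yes

Partition the vertices as {Ben, Sam, Ola, Xia} vs {Jae, Fay, Ivy, Kim, Rae}. Each listed edge has one endpoint in each part, so the graph is bipartite.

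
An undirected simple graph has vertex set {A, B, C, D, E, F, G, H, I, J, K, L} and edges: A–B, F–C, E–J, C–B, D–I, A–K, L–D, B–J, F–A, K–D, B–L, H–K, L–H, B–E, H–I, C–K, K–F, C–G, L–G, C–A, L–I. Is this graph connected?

Yes

A breadth-first search from A visits A, C, F, K, B, G, H, D, L, J, E, I — all 12 vertices — so the graph is connected.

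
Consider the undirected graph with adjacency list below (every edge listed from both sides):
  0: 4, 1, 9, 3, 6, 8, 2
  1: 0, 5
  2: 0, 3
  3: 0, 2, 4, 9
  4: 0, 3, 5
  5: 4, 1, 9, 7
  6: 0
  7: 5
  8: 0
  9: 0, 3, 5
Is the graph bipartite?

No

The cycle 0-3-9-0 has length 3, which is odd, so the graph is not bipartite.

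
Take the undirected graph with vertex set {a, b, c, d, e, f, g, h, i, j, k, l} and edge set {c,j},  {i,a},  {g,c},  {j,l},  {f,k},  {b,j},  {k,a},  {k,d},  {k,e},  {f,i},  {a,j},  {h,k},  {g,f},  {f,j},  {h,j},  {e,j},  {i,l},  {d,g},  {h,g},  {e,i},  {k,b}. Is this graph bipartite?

Color {g, i, j, k} black and {a, b, c, d, e, f, h, l} white. No edge joins two same-colored vertices, so the graph is bipartite.

Yes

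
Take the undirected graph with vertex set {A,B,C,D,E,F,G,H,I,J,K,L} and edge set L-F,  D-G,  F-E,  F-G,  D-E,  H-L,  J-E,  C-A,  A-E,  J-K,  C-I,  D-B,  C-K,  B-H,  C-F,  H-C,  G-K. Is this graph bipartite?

The cycle G-K-J-E-D-G has length 5, which is odd, so the graph is not bipartite.

No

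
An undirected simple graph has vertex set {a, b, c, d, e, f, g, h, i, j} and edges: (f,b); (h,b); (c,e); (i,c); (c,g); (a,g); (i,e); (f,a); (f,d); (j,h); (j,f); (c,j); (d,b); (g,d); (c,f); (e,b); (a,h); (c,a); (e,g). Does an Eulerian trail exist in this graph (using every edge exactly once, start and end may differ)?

Degrees: a:4, b:4, c:6, d:3, e:4, f:5, g:4, h:3, i:2, j:3
Odd-degree vertices: d, f, h, j (4 total).
An Eulerian trail requires 0 or 2 odd-degree vertices; here there are 4.

No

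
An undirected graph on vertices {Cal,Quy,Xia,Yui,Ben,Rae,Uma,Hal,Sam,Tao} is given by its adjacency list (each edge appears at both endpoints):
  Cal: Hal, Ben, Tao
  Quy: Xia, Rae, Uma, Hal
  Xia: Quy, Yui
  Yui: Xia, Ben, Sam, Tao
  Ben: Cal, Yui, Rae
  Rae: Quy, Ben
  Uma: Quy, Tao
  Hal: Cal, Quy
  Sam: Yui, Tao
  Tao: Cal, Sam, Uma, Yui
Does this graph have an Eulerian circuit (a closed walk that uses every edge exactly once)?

Degrees: Cal:3, Quy:4, Xia:2, Yui:4, Ben:3, Rae:2, Uma:2, Hal:2, Sam:2, Tao:4
Vertices with odd degree: Cal, Ben. An Eulerian circuit requires all degrees even.

No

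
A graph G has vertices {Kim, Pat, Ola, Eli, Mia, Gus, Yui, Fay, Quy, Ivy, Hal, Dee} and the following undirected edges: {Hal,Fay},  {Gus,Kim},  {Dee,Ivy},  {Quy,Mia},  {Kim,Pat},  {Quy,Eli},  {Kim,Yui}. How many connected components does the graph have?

5

Component: {Ola}
Component: {Fay, Hal}
Component: {Ivy, Dee}
Component: {Eli, Mia, Quy}
Component: {Kim, Pat, Gus, Yui}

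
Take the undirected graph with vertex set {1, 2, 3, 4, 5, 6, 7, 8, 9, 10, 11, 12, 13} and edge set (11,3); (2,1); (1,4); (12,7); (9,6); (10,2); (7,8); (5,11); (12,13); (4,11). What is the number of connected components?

Component: {6, 9}
Component: {7, 8, 12, 13}
Component: {1, 2, 3, 4, 5, 10, 11}

3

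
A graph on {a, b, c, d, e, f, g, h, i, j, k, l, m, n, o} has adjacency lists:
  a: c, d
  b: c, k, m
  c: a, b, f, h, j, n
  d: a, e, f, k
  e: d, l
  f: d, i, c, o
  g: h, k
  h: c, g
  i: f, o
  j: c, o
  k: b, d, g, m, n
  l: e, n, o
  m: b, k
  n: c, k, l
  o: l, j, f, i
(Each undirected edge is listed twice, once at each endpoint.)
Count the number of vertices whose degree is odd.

4

Degrees: a:2, b:3, c:6, d:4, e:2, f:4, g:2, h:2, i:2, j:2, k:5, l:3, m:2, n:3, o:4
Odd-degree vertices: b, k, l, n.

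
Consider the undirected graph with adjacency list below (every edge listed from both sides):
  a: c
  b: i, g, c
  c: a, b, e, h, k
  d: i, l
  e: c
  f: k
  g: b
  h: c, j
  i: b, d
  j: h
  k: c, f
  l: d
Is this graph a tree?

The graph has 12 vertices and 11 edges.
It is connected with exactly 11 edges, hence acyclic — it is a tree.

Yes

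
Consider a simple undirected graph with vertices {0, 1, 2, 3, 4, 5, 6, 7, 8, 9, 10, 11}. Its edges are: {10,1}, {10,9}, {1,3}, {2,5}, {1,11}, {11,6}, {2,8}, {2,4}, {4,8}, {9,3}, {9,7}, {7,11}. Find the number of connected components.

Component: {0}
Component: {2, 4, 5, 8}
Component: {1, 3, 6, 7, 9, 10, 11}

3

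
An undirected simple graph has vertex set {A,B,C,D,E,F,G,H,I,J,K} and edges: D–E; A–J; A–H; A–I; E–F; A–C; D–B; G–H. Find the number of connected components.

Component: {K}
Component: {B, D, E, F}
Component: {A, C, G, H, I, J}

3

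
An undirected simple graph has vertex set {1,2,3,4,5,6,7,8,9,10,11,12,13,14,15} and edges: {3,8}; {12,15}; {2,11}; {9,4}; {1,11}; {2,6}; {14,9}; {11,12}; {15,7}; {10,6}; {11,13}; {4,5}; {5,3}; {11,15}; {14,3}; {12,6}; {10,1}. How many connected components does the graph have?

Component: {3, 4, 5, 8, 9, 14}
Component: {1, 2, 6, 7, 10, 11, 12, 13, 15}

2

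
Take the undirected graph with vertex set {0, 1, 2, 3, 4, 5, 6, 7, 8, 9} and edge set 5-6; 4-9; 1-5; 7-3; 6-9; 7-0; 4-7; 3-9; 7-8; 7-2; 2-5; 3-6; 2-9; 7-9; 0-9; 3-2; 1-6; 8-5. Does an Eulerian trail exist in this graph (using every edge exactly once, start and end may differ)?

Degrees: 0:2, 1:2, 2:4, 3:4, 4:2, 5:4, 6:4, 7:6, 8:2, 9:6
Odd-degree vertices: none (0 total).
The non-isolated vertices are connected and exactly 0 have odd degree, so an Eulerian trail exists.

Yes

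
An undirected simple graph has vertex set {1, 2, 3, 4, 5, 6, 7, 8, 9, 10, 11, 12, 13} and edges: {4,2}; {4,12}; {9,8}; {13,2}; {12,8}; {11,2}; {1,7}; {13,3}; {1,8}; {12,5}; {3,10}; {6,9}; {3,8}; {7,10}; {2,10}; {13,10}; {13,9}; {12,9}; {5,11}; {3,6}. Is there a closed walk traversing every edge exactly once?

Degrees: 1:2, 2:4, 3:4, 4:2, 5:2, 6:2, 7:2, 8:4, 9:4, 10:4, 11:2, 12:4, 13:4
All degrees are even and the non-isolated vertices are connected — an Eulerian circuit exists.

Yes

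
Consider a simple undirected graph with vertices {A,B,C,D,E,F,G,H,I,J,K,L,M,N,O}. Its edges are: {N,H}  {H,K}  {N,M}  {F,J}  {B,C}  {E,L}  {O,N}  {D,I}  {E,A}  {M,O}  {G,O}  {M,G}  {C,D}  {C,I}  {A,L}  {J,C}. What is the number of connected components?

Component: {A, E, L}
Component: {B, C, D, F, I, J}
Component: {G, H, K, M, N, O}

3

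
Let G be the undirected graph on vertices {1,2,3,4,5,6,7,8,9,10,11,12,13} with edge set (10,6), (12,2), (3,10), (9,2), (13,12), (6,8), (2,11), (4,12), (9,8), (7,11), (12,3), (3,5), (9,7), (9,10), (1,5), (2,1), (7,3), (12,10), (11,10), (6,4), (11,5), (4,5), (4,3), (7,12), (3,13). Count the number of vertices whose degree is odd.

Degrees: 1:2, 2:4, 3:6, 4:4, 5:4, 6:3, 7:4, 8:2, 9:4, 10:5, 11:4, 12:6, 13:2
Odd-degree vertices: 6, 10.

2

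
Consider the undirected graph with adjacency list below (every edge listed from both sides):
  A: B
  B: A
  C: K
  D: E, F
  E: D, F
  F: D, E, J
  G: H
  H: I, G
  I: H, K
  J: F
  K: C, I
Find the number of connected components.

3

Component: {A, B}
Component: {D, E, F, J}
Component: {C, G, H, I, K}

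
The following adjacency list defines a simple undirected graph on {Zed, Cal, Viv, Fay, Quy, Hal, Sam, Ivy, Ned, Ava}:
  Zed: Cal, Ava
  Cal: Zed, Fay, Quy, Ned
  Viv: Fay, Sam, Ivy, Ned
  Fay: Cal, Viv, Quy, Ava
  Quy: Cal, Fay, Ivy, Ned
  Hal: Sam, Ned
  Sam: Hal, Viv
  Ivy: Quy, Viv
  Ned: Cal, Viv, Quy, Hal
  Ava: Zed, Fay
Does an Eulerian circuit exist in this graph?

Degrees: Zed:2, Cal:4, Viv:4, Fay:4, Quy:4, Hal:2, Sam:2, Ivy:2, Ned:4, Ava:2
Every vertex has even degree and the edges form a single connected piece, so an Eulerian circuit exists.

Yes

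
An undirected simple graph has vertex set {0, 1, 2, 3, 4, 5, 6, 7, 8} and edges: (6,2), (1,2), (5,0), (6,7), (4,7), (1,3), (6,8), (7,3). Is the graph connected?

Component: {0, 5}
Component: {1, 2, 3, 4, 6, 7, 8}
There are 2 separate components, so the graph is not connected.

No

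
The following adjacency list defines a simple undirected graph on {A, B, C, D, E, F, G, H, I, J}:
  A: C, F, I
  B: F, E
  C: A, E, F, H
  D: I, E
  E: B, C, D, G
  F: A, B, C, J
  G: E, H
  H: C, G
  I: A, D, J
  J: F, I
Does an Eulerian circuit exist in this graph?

Degrees: A:3, B:2, C:4, D:2, E:4, F:4, G:2, H:2, I:3, J:2
A, I have odd degree; an Eulerian circuit needs every degree to be even, so none exists.

No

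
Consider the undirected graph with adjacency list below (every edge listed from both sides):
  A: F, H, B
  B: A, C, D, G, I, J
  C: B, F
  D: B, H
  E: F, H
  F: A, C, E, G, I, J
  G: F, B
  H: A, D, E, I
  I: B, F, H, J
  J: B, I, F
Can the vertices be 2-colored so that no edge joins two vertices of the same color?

No

The cycle B-I-J-B has length 3, which is odd, so the graph is not bipartite.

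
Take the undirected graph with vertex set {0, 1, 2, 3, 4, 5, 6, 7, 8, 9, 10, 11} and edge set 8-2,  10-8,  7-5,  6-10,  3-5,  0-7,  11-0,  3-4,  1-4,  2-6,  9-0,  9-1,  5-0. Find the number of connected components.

2

Component: {2, 6, 8, 10}
Component: {0, 1, 3, 4, 5, 7, 9, 11}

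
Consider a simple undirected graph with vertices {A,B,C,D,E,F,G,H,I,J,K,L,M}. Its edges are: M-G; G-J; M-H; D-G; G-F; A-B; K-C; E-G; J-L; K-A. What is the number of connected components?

3

Component: {I}
Component: {A, B, C, K}
Component: {D, E, F, G, H, J, L, M}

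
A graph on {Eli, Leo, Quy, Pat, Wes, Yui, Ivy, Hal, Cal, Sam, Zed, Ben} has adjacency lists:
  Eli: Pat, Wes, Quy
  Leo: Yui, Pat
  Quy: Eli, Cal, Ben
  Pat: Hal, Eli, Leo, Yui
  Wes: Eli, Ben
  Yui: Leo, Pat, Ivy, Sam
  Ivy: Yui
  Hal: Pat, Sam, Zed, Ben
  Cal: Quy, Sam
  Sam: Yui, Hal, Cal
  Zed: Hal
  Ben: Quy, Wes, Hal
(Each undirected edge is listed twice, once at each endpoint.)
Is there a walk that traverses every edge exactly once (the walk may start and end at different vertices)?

No

Degrees: Eli:3, Leo:2, Quy:3, Pat:4, Wes:2, Yui:4, Ivy:1, Hal:4, Cal:2, Sam:3, Zed:1, Ben:3
Odd-degree vertices: Eli, Quy, Ivy, Sam, Zed, Ben (6 total).
With 6 odd-degree vertices (more than two), no single trail can use every edge.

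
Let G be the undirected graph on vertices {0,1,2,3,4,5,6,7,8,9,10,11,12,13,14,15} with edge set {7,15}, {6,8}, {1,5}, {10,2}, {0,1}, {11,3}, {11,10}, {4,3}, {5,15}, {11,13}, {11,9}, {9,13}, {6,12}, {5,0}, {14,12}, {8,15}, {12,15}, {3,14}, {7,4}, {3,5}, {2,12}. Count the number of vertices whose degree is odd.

Degrees: 0:2, 1:2, 2:2, 3:4, 4:2, 5:4, 6:2, 7:2, 8:2, 9:2, 10:2, 11:4, 12:4, 13:2, 14:2, 15:4
Odd-degree vertices: none.

0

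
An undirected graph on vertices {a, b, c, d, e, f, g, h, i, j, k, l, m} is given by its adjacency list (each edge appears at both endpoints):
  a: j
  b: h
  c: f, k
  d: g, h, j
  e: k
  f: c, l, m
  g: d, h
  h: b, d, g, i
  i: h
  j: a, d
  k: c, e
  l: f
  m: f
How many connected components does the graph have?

2

Component: {c, e, f, k, l, m}
Component: {a, b, d, g, h, i, j}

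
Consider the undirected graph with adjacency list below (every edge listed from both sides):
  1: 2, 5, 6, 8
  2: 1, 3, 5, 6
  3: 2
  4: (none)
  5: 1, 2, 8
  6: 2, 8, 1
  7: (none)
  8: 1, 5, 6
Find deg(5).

3

Neighbors of 5: 1, 2, 8.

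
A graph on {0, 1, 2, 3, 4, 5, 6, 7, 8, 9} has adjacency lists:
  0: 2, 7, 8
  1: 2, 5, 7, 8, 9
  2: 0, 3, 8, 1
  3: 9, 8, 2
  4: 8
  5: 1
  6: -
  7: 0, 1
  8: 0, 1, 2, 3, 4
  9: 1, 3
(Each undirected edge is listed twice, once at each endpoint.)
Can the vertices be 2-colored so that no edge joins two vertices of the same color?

No

The cycle 8-2-1-8 has length 3, which is odd, so the graph is not bipartite.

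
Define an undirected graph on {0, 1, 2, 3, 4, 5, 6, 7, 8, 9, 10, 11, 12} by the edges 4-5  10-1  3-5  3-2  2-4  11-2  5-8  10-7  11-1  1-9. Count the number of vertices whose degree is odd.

Degrees: 0:0, 1:3, 2:3, 3:2, 4:2, 5:3, 6:0, 7:1, 8:1, 9:1, 10:2, 11:2, 12:0
Odd-degree vertices: 1, 2, 5, 7, 8, 9.

6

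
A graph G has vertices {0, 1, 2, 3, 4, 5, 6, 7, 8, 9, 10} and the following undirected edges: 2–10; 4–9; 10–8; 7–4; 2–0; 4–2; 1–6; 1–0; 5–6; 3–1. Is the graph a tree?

Yes

The graph has 11 vertices and 10 edges.
Connected and |E| = |V| - 1, which characterizes a tree.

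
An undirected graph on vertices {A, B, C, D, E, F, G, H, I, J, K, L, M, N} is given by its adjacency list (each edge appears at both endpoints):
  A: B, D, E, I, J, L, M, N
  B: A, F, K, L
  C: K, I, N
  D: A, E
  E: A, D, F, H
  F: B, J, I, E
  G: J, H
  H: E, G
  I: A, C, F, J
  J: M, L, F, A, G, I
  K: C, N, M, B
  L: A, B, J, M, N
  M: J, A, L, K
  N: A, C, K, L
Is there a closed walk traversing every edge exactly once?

Degrees: A:8, B:4, C:3, D:2, E:4, F:4, G:2, H:2, I:4, J:6, K:4, L:5, M:4, N:4
C, L have odd degree; an Eulerian circuit needs every degree to be even, so none exists.

No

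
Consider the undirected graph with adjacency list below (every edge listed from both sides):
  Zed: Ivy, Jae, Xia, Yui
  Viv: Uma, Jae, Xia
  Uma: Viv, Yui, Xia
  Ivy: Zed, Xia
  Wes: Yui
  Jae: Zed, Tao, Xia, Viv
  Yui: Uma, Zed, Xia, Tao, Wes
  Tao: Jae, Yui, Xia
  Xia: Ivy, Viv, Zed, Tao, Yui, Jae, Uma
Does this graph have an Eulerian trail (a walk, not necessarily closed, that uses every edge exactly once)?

No

Degrees: Zed:4, Viv:3, Uma:3, Ivy:2, Wes:1, Jae:4, Yui:5, Tao:3, Xia:7
Odd-degree vertices: Viv, Uma, Wes, Yui, Tao, Xia (6 total).
With 6 odd-degree vertices (more than two), no single trail can use every edge.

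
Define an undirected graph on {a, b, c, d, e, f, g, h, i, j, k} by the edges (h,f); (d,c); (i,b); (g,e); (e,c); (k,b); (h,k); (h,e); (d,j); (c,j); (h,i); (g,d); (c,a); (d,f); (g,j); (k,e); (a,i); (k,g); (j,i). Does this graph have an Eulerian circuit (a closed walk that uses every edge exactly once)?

Yes

Degrees: a:2, b:2, c:4, d:4, e:4, f:2, g:4, h:4, i:4, j:4, k:4
All degrees are even and the non-isolated vertices are connected — an Eulerian circuit exists.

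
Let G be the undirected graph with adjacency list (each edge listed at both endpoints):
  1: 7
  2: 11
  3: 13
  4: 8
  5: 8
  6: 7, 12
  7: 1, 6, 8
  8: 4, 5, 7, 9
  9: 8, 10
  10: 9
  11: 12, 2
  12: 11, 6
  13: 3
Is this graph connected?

No

Component: {3, 13}
Component: {1, 2, 4, 5, 6, 7, 8, 9, 10, 11, 12}
There are 2 separate components, so the graph is not connected.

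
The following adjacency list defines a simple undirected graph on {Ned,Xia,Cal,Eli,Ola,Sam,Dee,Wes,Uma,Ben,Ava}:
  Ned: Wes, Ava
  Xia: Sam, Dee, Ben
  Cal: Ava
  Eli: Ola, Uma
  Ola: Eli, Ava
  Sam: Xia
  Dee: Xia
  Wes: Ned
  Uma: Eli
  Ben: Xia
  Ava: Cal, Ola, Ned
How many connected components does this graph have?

2

Component: {Xia, Sam, Dee, Ben}
Component: {Ned, Cal, Eli, Ola, Wes, Uma, Ava}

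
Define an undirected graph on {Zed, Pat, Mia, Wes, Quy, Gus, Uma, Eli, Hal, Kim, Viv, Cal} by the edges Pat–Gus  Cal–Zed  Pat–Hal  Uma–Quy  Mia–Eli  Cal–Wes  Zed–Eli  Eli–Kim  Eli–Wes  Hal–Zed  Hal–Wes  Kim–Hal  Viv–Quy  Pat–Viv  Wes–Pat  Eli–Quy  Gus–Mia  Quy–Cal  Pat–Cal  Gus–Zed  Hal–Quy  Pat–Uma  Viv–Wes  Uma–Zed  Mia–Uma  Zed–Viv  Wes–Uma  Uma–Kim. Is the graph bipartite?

The cycle Pat-Wes-Cal-Pat has length 3, which is odd, so the graph is not bipartite.

No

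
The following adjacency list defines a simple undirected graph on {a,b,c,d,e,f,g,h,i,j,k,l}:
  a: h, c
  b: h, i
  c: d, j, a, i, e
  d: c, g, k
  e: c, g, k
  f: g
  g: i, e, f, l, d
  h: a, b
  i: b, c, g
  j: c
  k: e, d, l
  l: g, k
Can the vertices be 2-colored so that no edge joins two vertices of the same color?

The cycle b-h-a-c-i-b has length 5, which is odd, so the graph is not bipartite.

No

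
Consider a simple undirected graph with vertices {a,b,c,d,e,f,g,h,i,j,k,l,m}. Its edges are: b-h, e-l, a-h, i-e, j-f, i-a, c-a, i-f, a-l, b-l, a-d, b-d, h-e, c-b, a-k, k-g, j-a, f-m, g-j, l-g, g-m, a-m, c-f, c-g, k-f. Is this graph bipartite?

A valid 2-coloring puts {c, d, h, i, j, k, l, m} on one side and {a, b, e, f, g} on the other; every edge crosses between the two sides.

Yes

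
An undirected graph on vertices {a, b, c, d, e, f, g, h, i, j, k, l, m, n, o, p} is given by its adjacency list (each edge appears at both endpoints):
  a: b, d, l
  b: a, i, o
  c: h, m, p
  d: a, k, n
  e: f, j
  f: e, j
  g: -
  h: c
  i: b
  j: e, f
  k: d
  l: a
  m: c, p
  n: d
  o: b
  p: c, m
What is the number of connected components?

Component: {g}
Component: {e, f, j}
Component: {c, h, m, p}
Component: {a, b, d, i, k, l, n, o}

4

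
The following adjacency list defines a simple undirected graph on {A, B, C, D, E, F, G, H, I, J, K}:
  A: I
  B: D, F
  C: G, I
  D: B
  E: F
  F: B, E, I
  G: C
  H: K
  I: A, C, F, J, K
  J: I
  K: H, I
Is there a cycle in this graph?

No

The graph has 11 vertices, 10 edges, and 1 connected component.
A forest on 11 vertices with 1 component has exactly 10 edges, which matches — so no cycle.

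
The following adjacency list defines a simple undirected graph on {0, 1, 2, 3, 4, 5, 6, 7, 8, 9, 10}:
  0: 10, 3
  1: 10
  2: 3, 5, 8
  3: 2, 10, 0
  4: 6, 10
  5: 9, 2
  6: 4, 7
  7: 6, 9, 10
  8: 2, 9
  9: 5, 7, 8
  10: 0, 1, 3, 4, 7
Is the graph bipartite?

3-0-10-3 is an odd cycle (length 3), and a bipartite graph can contain only even cycles.

No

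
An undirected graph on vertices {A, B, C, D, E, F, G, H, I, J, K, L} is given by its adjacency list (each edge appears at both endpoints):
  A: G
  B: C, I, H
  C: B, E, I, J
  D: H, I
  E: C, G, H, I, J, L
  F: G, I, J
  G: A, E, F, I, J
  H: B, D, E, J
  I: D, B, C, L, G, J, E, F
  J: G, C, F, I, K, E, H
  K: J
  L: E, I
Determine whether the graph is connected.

Starting from A and exploring outward reaches every vertex (A, G, J, F, I, E, K, C, H, D, B, L); the graph is connected.

Yes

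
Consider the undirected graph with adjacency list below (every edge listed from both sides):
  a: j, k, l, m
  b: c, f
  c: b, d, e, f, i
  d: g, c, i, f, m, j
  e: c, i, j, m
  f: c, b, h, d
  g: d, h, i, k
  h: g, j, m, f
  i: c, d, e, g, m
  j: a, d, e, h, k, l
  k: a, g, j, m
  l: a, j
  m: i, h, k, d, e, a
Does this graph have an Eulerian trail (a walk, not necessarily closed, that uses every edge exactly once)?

Degrees: a:4, b:2, c:5, d:6, e:4, f:4, g:4, h:4, i:5, j:6, k:4, l:2, m:6
Odd-degree vertices: c, i (2 total).
With 2 odd-degree vertices and all edges in one connected piece, an Eulerian trail exists (from c to i).

Yes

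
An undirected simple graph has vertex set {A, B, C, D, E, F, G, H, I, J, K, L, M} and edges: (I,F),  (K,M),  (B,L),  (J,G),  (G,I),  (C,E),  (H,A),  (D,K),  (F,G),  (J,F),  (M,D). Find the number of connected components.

Component: {A, H}
Component: {B, L}
Component: {C, E}
Component: {D, K, M}
Component: {F, G, I, J}

5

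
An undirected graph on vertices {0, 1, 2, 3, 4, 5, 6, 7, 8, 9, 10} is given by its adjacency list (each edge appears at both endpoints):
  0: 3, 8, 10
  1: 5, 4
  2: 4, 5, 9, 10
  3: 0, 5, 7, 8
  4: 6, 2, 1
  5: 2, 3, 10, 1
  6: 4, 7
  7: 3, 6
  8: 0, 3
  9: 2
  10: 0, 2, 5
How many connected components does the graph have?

Component: {0, 1, 2, 3, 4, 5, 6, 7, 8, 9, 10}

1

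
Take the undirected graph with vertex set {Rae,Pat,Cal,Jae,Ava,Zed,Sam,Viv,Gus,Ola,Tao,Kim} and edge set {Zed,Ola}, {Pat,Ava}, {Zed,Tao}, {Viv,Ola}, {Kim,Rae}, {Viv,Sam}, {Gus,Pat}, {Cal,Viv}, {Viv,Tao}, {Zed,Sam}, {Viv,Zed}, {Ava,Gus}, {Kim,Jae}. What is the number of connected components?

Component: {Rae, Jae, Kim}
Component: {Pat, Ava, Gus}
Component: {Cal, Zed, Sam, Viv, Ola, Tao}

3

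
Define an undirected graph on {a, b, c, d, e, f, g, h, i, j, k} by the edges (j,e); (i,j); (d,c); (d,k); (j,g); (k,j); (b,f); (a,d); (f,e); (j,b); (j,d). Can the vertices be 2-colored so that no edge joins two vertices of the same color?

No

j-d-k-j is an odd cycle (length 3), and a bipartite graph can contain only even cycles.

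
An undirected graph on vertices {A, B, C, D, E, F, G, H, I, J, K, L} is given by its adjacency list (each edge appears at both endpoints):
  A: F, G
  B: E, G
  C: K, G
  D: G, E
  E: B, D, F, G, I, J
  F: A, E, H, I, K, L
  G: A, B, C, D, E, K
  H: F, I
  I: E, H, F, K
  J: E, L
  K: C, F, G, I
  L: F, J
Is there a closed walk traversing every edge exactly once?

Yes

Degrees: A:2, B:2, C:2, D:2, E:6, F:6, G:6, H:2, I:4, J:2, K:4, L:2
All degrees are even and the non-isolated vertices are connected — an Eulerian circuit exists.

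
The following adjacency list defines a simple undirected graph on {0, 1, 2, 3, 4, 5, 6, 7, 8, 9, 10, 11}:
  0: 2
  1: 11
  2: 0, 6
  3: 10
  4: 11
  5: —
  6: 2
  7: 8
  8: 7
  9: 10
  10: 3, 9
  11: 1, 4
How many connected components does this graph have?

Component: {5}
Component: {7, 8}
Component: {0, 2, 6}
Component: {1, 4, 11}
Component: {3, 9, 10}

5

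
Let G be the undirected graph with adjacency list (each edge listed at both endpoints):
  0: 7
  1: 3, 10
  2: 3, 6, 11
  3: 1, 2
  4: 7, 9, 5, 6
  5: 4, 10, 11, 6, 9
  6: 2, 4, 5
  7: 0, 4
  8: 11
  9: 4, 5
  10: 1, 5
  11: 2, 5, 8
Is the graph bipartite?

No

The cycle 5-4-6-5 has length 3, which is odd, so the graph is not bipartite.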